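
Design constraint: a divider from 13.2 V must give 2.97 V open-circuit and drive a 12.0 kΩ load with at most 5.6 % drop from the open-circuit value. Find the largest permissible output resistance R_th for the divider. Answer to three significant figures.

Loading drop = R_th/(R_th + R_L) ≤ 0.0560, so R_th ≤ R_L · ε/(1−ε) = 12.0 kΩ × 0.0560/0.9440 = 712 Ω.

R_th ≤ 712 Ω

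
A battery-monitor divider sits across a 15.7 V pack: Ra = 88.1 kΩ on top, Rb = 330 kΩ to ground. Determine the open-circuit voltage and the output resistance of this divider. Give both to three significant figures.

V_th is the open-circuit tap voltage: 15.7 × 330/(88.1 + 330) = 12.4 V.
With the supply zeroed, Ra and Rb appear in parallel from the tap: R_th = Ra‖Rb = (88.1 × 330)/418.1 = 69.5 kΩ.

V_th = 12.4 V, R_th = 69.5 kΩ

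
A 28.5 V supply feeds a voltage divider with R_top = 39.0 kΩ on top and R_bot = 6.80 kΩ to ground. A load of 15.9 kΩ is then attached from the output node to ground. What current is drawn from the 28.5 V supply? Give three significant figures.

R_bot‖R_L = 4.763 kΩ, so the source sees R_top + R_bot‖R_L = 43.76 kΩ.
I = 28.5 V / 43.76 kΩ = 0.651 mA.

I ≈ 0.651 mA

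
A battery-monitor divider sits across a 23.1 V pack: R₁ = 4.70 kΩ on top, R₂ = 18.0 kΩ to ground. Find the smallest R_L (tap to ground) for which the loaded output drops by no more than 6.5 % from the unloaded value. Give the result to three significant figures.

Output resistance R_th = R₁‖R₂ = (4.70 × 18.0)/22.70 = 3.727 kΩ.
The fractional drop is R_th/(R_th + R_L); requiring this ≤ 0.0650 gives R_L ≥ R_th(1/0.0650 − 1) = 3.727 × 14.38 = 53.6 kΩ.

R_L(min) ≈ 53.6 kΩ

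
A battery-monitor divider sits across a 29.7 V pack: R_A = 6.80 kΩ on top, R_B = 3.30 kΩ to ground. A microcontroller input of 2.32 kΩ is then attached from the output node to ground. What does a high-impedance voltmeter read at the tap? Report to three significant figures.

V_out ≈ 4.96 V

The load sits in parallel with R_B: R_B‖R_L = (3.30 × 2.32) / (3.30 + 2.32) = 1.362 kΩ.
V_out = 29.7 × 1.362 / (6.80 + 1.362) = 29.7 × 1.362/8.162 = 4.96 V.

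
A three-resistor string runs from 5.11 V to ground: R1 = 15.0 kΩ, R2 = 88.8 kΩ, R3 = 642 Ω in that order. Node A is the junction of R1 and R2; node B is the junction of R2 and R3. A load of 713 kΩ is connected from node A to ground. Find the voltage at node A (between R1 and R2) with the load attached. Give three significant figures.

V ≈ 4.30 V

Below node A the series string R2+R3 = 89440 Ω sits in parallel with the 713000 Ω load: 79470 Ω.
V_A = 5.11 × 79470/(15000 + 79470) = 4.30 V.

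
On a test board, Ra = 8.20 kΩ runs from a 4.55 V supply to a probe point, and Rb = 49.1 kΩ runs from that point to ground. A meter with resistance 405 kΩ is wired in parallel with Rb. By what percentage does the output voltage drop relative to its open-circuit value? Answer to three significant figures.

The divider's output (Thévenin) resistance is Ra‖Rb = 7.027 kΩ.
Fractional drop under load = R_th/(R_th + R_L) = 7.027 / (7.027 + 405) = 0.01705.
So the output falls by 1.71 %.

1.71 %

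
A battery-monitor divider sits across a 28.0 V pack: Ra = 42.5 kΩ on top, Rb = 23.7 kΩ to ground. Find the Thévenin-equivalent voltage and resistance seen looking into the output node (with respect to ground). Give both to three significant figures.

V_th = 10.0 V, R_th = 15.2 kΩ

V_th is the open-circuit tap voltage: 28.0 × 23.7/(42.5 + 23.7) = 10.0 V.
With the supply zeroed, Ra and Rb appear in parallel from the tap: R_th = Ra‖Rb = (42.5 × 23.7)/66.20 = 15.2 kΩ.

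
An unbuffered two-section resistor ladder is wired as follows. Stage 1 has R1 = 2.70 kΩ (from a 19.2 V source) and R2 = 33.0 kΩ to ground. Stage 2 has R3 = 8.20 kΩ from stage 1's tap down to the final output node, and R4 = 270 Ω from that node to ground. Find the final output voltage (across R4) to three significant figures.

Stage 2 presents R3+R4 = 8470 Ω as a load on stage 1's tap.
Stage 1's lower leg becomes R2‖(R3+R4) = 6740 Ω, so V_mid = 19.2 × 6740/9440 = 13.71 V.
Stage 2 is itself unloaded: V_out = V_mid × R4/(R3+R4) = 13.71 × 270/8470 = 0.437 V.

V_out ≈ 0.437 V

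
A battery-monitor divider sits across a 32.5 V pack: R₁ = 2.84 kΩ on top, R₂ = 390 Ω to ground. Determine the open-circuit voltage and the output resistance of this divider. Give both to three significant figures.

V_th = 3.92 V, R_th = 343 Ω

V_th is the open-circuit tap voltage: 32.5 × 390/(2840 + 390) = 3.92 V.
With the supply zeroed, R₁ and R₂ appear in parallel from the tap: R_th = R₁‖R₂ = (2840 × 390)/3230 = 343 Ω.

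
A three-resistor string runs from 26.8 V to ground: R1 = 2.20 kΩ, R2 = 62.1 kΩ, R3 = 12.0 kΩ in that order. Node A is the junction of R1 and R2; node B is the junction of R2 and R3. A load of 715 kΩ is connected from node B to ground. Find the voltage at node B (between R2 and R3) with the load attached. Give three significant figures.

At node B, R3 is in parallel with the load: R3‖R_L = 11.80 kΩ.
Below node A the resistance is R2 + (R3‖R_L) = 73.90 kΩ, so V_A = 26.8 × 73.90/76.10 = 26.03 V.
Then V_B = V_A × (R3‖R_L)/(R2 + R3‖R_L) = 26.03 × 11.80/73.90 = 4.16 V.

V ≈ 4.16 V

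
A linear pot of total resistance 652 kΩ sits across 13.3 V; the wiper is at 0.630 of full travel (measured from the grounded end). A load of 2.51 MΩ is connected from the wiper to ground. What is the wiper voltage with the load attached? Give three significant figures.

V ≈ 7.90 V

The wiper splits the pot into (1−α)R = 241.2 kΩ above and αR = 410.8 kΩ below.
Lower section ‖ load = 353.0 kΩ.
V_wiper = 13.3 × 353.0/(241.2 + 353.0) = 7.90 V.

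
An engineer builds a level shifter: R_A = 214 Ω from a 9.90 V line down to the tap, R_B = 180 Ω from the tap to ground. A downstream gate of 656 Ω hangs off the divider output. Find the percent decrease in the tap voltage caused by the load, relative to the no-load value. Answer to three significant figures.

Unloaded V = 9.90 × 180/394.0 = 4.5228 V.
Loaded: R_B‖R_L = 141.2 Ω, giving V = 9.90 × 141.2/355.2 = 3.9362 V.
Drop = (4.5228 − 3.9362) / 4.5228 = 13.0 %.

13.0 %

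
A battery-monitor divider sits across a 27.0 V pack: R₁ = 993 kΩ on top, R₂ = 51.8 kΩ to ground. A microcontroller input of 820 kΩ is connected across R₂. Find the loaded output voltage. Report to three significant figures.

The load sits in parallel with R₂: R₂‖R_L = (51.8 × 820) / (51.8 + 820) = 48.72 kΩ.
V_out = 27.0 × 48.72 / (993 + 48.72) = 27.0 × 48.72/1042 = 1.26 V.

V_out ≈ 1.26 V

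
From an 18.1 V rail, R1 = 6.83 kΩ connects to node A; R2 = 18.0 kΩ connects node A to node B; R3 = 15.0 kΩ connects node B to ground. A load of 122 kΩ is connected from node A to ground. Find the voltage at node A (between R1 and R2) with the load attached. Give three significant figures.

Below node A the series string R2+R3 = 33.00 kΩ sits in parallel with the 122 kΩ load: 25.97 kΩ.
V_A = 18.1 × 25.97/(6.83 + 25.97) = 14.3 V.

V ≈ 14.3 V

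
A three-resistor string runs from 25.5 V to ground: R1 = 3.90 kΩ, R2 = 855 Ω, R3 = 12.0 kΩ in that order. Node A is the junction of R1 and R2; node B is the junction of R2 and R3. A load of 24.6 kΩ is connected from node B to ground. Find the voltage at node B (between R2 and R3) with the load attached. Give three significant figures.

At node B, R3 is in parallel with the load: R3‖R_L = 8066 Ω.
Below node A the resistance is R2 + (R3‖R_L) = 8921 Ω, so V_A = 25.5 × 8921/12820 = 17.74 V.
Then V_B = V_A × (R3‖R_L)/(R2 + R3‖R_L) = 17.74 × 8066/8921 = 16.0 V.

V ≈ 16.0 V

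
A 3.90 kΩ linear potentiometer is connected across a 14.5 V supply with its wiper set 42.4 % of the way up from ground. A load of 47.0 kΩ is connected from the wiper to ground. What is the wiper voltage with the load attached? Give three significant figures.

V ≈ 6.03 V

The wiper splits the pot into (1−α)R = 2.246 kΩ above and αR = 1.654 kΩ below.
Lower section ‖ load = 1.597 kΩ.
V_wiper = 14.5 × 1.597/(2.246 + 1.597) = 6.03 V.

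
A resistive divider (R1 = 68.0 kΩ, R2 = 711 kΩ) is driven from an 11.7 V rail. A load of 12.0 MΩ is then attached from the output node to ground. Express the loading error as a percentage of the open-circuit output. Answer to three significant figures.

The divider's output (Thévenin) resistance is R1‖R2 = 62.06 kΩ.
Fractional drop under load = R_th/(R_th + R_L) = 62.06 / (62.06 + 12000) = 0.005145.
So the output falls by 0.515 %.

0.515 %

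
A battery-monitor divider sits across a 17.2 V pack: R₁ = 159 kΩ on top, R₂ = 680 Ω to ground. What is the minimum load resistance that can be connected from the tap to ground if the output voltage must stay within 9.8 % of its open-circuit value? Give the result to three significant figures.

R_L(min) ≈ 6.23 kΩ

Output resistance R_th = R₁‖R₂ = (159000 × 680)/159700 = 677.1 Ω.
The fractional drop is R_th/(R_th + R_L); requiring this ≤ 0.0980 gives R_L ≥ R_th(1/0.0980 − 1) = 677.1 × 9.204 = 6.23 kΩ.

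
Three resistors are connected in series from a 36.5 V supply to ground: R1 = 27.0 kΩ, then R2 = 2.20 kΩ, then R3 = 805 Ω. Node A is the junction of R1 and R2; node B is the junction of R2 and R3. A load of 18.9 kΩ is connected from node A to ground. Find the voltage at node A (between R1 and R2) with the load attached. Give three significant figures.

Below node A the series string R2+R3 = 3005 Ω sits in parallel with the 18900 Ω load: 2593 Ω.
V_A = 36.5 × 2593/(27000 + 2593) = 3.20 V.

V ≈ 3.20 V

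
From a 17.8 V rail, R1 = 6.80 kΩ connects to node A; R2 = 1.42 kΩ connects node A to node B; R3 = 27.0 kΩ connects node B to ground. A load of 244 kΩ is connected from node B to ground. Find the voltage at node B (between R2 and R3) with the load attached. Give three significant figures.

At node B, R3 is in parallel with the load: R3‖R_L = 24.31 kΩ.
Below node A the resistance is R2 + (R3‖R_L) = 25.73 kΩ, so V_A = 17.8 × 25.73/32.53 = 14.08 V.
Then V_B = V_A × (R3‖R_L)/(R2 + R3‖R_L) = 14.08 × 24.31/25.73 = 13.3 V.

V ≈ 13.3 V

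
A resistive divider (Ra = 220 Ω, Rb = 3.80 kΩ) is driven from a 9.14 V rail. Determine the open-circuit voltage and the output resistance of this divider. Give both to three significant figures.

V_th is the open-circuit tap voltage: 9.14 × 3800/(220 + 3800) = 8.64 V.
With the supply zeroed, Ra and Rb appear in parallel from the tap: R_th = Ra‖Rb = (220 × 3800)/4020 = 208 Ω.

V_th = 8.64 V, R_th = 208 Ω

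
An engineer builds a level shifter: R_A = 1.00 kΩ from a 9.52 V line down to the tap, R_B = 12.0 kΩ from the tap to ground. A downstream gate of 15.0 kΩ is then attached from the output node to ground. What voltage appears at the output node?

The load sits in parallel with R_B: R_B‖R_L = (12.0 × 15.0) / (12.0 + 15.0) = 6.667 kΩ.
V_out = 9.52 × 6.667 / (1.00 + 6.667) = 9.52 × 6.667/7.667 = 8.28 V.

V_out ≈ 8.28 V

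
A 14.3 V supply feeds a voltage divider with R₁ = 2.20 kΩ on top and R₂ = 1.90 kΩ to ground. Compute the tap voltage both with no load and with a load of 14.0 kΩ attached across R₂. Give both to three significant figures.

Unloaded: 6.63 V; loaded: 6.18 V

Open-circuit: V = 14.3 × 1.90/(2.20 + 1.90) = 6.63 V.
With the load, R₂ becomes R₂‖R_L = 1.673 kΩ, so V = 14.3 × 1.673/3.873 = 6.18 V.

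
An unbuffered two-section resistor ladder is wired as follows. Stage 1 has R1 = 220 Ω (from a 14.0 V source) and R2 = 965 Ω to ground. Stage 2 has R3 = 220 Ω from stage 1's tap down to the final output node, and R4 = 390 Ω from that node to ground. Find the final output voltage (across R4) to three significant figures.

V_out ≈ 5.63 V

Stage 2 presents R3+R4 = 610.0 Ω as a load on stage 1's tap.
Stage 1's lower leg becomes R2‖(R3+R4) = 373.7 Ω, so V_mid = 14.0 × 373.7/593.7 = 8.813 V.
Stage 2 is itself unloaded: V_out = V_mid × R4/(R3+R4) = 8.813 × 390/610.0 = 5.63 V.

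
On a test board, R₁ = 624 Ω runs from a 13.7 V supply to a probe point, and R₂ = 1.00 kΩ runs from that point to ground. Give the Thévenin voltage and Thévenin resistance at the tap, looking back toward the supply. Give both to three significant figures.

V_th = 8.44 V, R_th = 384 Ω

V_th is the open-circuit tap voltage: 13.7 × 1000/(624 + 1000) = 8.44 V.
With the supply zeroed, R₁ and R₂ appear in parallel from the tap: R_th = R₁‖R₂ = (624 × 1000)/1624 = 384 Ω.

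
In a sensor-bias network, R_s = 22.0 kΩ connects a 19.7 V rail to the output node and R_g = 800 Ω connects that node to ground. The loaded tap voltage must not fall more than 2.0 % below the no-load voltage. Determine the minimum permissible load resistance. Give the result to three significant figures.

Output resistance R_th = R_s‖R_g = (22000 × 800)/22800 = 771.9 Ω.
The fractional drop is R_th/(R_th + R_L); requiring this ≤ 0.0200 gives R_L ≥ R_th(1/0.0200 − 1) = 771.9 × 49.00 = 37.8 kΩ.

R_L(min) ≈ 37.8 kΩ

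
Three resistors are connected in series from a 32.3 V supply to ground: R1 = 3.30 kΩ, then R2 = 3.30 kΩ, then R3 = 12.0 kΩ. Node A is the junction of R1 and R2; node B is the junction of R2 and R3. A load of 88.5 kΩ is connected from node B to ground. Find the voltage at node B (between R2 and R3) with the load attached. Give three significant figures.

V ≈ 19.9 V

At node B, R3 is in parallel with the load: R3‖R_L = 10.57 kΩ.
Below node A the resistance is R2 + (R3‖R_L) = 13.87 kΩ, so V_A = 32.3 × 13.87/17.17 = 26.09 V.
Then V_B = V_A × (R3‖R_L)/(R2 + R3‖R_L) = 26.09 × 10.57/13.87 = 19.9 V.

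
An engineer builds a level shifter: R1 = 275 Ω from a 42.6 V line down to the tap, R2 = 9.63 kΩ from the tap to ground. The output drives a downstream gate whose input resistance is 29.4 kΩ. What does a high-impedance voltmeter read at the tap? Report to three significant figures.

V_out ≈ 41.0 V

The load sits in parallel with R2: R2‖R_L = (9630 × 29400) / (9630 + 29400) = 7254 Ω.
V_out = 42.6 × 7254 / (275 + 7254) = 42.6 × 7254/7529 = 41.0 V.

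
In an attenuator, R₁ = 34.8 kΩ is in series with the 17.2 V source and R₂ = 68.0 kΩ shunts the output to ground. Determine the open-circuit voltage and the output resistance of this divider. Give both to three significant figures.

V_th is the open-circuit tap voltage: 17.2 × 68.0/(34.8 + 68.0) = 11.4 V.
With the supply zeroed, R₁ and R₂ appear in parallel from the tap: R_th = R₁‖R₂ = (34.8 × 68.0)/102.8 = 23.0 kΩ.

V_th = 11.4 V, R_th = 23.0 kΩ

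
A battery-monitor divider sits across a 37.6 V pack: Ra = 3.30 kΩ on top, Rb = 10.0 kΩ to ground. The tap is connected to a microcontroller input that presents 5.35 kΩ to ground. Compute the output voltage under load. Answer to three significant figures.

The load sits in parallel with Rb: Rb‖R_L = (10.0 × 5.35) / (10.0 + 5.35) = 3.485 kΩ.
V_out = 37.6 × 3.485 / (3.30 + 3.485) = 37.6 × 3.485/6.785 = 19.3 V.

V_out ≈ 19.3 V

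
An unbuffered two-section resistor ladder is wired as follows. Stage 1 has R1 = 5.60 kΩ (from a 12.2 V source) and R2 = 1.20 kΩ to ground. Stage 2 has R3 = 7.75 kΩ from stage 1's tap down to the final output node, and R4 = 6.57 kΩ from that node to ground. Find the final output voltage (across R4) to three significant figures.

V_out ≈ 0.924 V

Stage 2 presents R3+R4 = 14.32 kΩ as a load on stage 1's tap.
Stage 1's lower leg becomes R2‖(R3+R4) = 1.107 kΩ, so V_mid = 12.2 × 1.107/6.707 = 2.014 V.
Stage 2 is itself unloaded: V_out = V_mid × R4/(R3+R4) = 2.014 × 6.57/14.32 = 0.924 V.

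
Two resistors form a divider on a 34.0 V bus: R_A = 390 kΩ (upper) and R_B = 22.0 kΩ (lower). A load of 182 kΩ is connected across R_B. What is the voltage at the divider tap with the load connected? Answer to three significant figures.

V_out ≈ 1.63 V

The load sits in parallel with R_B: R_B‖R_L = (22.0 × 182) / (22.0 + 182) = 19.63 kΩ.
V_out = 34.0 × 19.63 / (390 + 19.63) = 34.0 × 19.63/409.6 = 1.63 V.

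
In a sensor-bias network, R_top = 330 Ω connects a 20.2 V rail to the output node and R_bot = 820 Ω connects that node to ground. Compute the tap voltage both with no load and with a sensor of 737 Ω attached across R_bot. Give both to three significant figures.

Unloaded: 14.4 V; loaded: 10.9 V

Open-circuit: V = 20.2 × 820/(330 + 820) = 14.4 V.
With the load, R_bot becomes R_bot‖R_L = 388.1 Ω, so V = 20.2 × 388.1/718.1 = 10.9 V.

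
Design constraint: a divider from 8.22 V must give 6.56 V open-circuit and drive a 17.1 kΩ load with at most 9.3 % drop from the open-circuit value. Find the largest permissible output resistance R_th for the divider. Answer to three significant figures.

Loading drop = R_th/(R_th + R_L) ≤ 0.0930, so R_th ≤ R_L · ε/(1−ε) = 17.1 kΩ × 0.0930/0.9070 = 1.75 kΩ.

R_th ≤ 1.75 kΩ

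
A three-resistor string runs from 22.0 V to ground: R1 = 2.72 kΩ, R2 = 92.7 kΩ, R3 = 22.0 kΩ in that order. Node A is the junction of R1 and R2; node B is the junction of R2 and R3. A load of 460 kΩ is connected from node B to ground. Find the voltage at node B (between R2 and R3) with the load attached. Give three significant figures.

V ≈ 3.97 V

At node B, R3 is in parallel with the load: R3‖R_L = 21.00 kΩ.
Below node A the resistance is R2 + (R3‖R_L) = 113.7 kΩ, so V_A = 22.0 × 113.7/116.4 = 21.49 V.
Then V_B = V_A × (R3‖R_L)/(R2 + R3‖R_L) = 21.49 × 21.00/113.7 = 3.97 V.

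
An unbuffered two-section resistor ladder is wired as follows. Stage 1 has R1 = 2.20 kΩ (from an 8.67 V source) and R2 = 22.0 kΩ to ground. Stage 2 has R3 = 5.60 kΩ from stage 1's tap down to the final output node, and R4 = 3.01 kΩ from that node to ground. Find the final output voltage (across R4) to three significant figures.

V_out ≈ 2.24 V

Stage 2 presents R3+R4 = 8.610 kΩ as a load on stage 1's tap.
Stage 1's lower leg becomes R2‖(R3+R4) = 6.188 kΩ, so V_mid = 8.67 × 6.188/8.388 = 6.396 V.
Stage 2 is itself unloaded: V_out = V_mid × R4/(R3+R4) = 6.396 × 3.01/8.610 = 2.24 V.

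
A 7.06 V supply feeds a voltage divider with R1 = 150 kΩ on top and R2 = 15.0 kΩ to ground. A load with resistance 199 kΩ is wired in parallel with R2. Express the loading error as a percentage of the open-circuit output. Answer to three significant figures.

6.41 %

The divider's output (Thévenin) resistance is R1‖R2 = 13.64 kΩ.
Fractional drop under load = R_th/(R_th + R_L) = 13.64 / (13.64 + 199) = 0.06413.
So the output falls by 6.41 %.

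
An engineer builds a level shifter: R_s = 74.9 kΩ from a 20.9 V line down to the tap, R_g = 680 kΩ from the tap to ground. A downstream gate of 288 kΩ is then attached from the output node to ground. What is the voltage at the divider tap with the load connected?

The load sits in parallel with R_g: R_g‖R_L = (680 × 288) / (680 + 288) = 202.3 kΩ.
V_out = 20.9 × 202.3 / (74.9 + 202.3) = 20.9 × 202.3/277.2 = 15.3 V.
(Unloaded it would have been 18.8 V.)

V_out ≈ 15.3 V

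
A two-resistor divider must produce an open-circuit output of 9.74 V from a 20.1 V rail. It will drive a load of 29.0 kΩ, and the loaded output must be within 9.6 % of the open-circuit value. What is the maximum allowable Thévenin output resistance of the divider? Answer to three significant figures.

R_th ≤ 3.08 kΩ

Loading drop = R_th/(R_th + R_L) ≤ 0.0960, so R_th ≤ R_L · ε/(1−ε) = 29.0 kΩ × 0.0960/0.9040 = 3.08 kΩ.
(Any R1, R2 with R2/(R1+R2) = 0.485 and R1‖R2 ≤ 3.08 kΩ will meet the spec.)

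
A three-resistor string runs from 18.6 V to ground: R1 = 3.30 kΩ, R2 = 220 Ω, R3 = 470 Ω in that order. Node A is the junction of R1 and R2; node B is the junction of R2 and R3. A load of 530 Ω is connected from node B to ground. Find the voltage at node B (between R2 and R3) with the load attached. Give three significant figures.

At node B, R3 is in parallel with the load: R3‖R_L = 249.1 Ω.
Below node A the resistance is R2 + (R3‖R_L) = 469.1 Ω, so V_A = 18.6 × 469.1/3769 = 2.315 V.
Then V_B = V_A × (R3‖R_L)/(R2 + R3‖R_L) = 2.315 × 249.1/469.1 = 1.23 V.

V ≈ 1.23 V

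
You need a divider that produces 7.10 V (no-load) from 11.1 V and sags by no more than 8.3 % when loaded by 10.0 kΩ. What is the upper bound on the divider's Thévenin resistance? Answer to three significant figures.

R_th ≤ 905 Ω

Loading drop = R_th/(R_th + R_L) ≤ 0.0830, so R_th ≤ R_L · ε/(1−ε) = 10.0 kΩ × 0.0830/0.9170 = 905 Ω.
(Any R1, R2 with R2/(R1+R2) = 0.640 and R1‖R2 ≤ 905 Ω will meet the spec.)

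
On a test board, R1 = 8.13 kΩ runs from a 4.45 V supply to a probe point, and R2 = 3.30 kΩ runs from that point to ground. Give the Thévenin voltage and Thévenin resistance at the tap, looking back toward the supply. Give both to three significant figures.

V_th is the open-circuit tap voltage: 4.45 × 3.30/(8.13 + 3.30) = 1.28 V.
With the supply zeroed, R1 and R2 appear in parallel from the tap: R_th = R1‖R2 = (8.13 × 3.30)/11.43 = 2.35 kΩ.

V_th = 1.28 V, R_th = 2.35 kΩ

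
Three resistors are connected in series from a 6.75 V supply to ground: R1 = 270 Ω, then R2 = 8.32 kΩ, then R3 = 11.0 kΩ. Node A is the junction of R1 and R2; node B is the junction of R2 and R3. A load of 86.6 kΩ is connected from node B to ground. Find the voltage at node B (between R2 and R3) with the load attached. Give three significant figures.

V ≈ 3.59 V

At node B, R3 is in parallel with the load: R3‖R_L = 9760 Ω.
Below node A the resistance is R2 + (R3‖R_L) = 18080 Ω, so V_A = 6.75 × 18080/18350 = 6.651 V.
Then V_B = V_A × (R3‖R_L)/(R2 + R3‖R_L) = 6.651 × 9760/18080 = 3.59 V.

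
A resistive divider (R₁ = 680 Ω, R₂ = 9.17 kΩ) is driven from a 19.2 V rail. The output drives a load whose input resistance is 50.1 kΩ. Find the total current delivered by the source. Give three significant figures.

R₂‖R_L = 7751 Ω, so the source sees R₁ + R₂‖R_L = 8431 Ω.
I = 19.2 V / 8431 Ω = 2.28 mA.

I ≈ 2.28 mA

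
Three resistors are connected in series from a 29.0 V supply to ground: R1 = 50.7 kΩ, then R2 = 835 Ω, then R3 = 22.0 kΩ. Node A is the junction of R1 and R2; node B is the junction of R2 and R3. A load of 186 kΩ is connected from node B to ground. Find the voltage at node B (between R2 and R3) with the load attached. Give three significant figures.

At node B, R3 is in parallel with the load: R3‖R_L = 19670 Ω.
Below node A the resistance is R2 + (R3‖R_L) = 20510 Ω, so V_A = 29.0 × 20510/71210 = 8.352 V.
Then V_B = V_A × (R3‖R_L)/(R2 + R3‖R_L) = 8.352 × 19670/20510 = 8.01 V.

V ≈ 8.01 V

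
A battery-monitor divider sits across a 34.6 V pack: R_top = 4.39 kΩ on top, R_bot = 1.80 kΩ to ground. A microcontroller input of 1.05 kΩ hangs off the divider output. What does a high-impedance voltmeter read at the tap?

The load sits in parallel with R_bot: R_bot‖R_L = (1.80 × 1.05) / (1.80 + 1.05) = 0.6632 kΩ.
V_out = 34.6 × 0.6632 / (4.39 + 0.6632) = 34.6 × 0.6632/5.053 = 4.54 V.

V_out ≈ 4.54 V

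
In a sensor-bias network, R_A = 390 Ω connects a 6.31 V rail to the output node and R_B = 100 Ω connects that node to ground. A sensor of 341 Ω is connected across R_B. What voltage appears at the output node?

The load sits in parallel with R_B: R_B‖R_L = (100 × 341) / (100 + 341) = 77.32 Ω.
V_out = 6.31 × 77.32 / (390 + 77.32) = 6.31 × 77.32/467.3 = 1.04 V.

V_out ≈ 1.04 V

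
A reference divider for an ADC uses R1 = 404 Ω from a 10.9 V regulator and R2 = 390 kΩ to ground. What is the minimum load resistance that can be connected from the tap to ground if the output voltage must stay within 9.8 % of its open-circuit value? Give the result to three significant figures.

R_L(min) ≈ 3.71 kΩ

Output resistance R_th = R1‖R2 = (404 × 390000)/390400 = 403.6 Ω.
The fractional drop is R_th/(R_th + R_L); requiring this ≤ 0.0980 gives R_L ≥ R_th(1/0.0980 − 1) = 403.6 × 9.204 = 3.71 kΩ.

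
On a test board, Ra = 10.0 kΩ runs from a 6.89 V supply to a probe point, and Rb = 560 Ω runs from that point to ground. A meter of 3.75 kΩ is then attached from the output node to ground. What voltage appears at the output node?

V_out ≈ 0.320 V

The load sits in parallel with Rb: Rb‖R_L = (560 × 3750) / (560 + 3750) = 487.2 Ω.
V_out = 6.89 × 487.2 / (10000 + 487.2) = 6.89 × 487.2/10490 = 0.320 V.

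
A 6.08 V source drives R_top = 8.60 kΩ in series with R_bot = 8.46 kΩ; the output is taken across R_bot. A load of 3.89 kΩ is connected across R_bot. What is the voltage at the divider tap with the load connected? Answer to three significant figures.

The load sits in parallel with R_bot: R_bot‖R_L = (8.46 × 3.89) / (8.46 + 3.89) = 2.665 kΩ.
V_out = 6.08 × 2.665 / (8.60 + 2.665) = 6.08 × 2.665/11.26 = 1.44 V.

V_out ≈ 1.44 V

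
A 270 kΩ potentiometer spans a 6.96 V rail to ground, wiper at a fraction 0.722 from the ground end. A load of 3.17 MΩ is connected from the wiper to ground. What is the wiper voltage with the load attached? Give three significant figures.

The wiper splits the pot into (1−α)R = 75.06 kΩ above and αR = 194.9 kΩ below.
Lower section ‖ load = 183.6 kΩ.
V_wiper = 6.96 × 183.6/(75.06 + 183.6) = 4.94 V.

V ≈ 4.94 V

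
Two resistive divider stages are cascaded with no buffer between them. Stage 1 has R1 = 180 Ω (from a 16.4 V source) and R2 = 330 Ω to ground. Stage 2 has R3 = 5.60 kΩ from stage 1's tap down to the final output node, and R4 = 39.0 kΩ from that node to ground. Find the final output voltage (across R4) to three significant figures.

Stage 2 presents R3+R4 = 44600 Ω as a load on stage 1's tap.
Stage 1's lower leg becomes R2‖(R3+R4) = 327.6 Ω, so V_mid = 16.4 × 327.6/507.6 = 10.58 V.
Stage 2 is itself unloaded: V_out = V_mid × R4/(R3+R4) = 10.58 × 39000/44600 = 9.26 V.

V_out ≈ 9.26 V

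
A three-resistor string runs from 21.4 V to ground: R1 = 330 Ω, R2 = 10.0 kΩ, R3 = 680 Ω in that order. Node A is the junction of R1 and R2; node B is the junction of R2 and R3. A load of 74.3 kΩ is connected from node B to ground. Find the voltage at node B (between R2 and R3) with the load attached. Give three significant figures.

At node B, R3 is in parallel with the load: R3‖R_L = 673.8 Ω.
Below node A the resistance is R2 + (R3‖R_L) = 10670 Ω, so V_A = 21.4 × 10670/11000 = 20.76 V.
Then V_B = V_A × (R3‖R_L)/(R2 + R3‖R_L) = 20.76 × 673.8/10670 = 1.31 V.

V ≈ 1.31 V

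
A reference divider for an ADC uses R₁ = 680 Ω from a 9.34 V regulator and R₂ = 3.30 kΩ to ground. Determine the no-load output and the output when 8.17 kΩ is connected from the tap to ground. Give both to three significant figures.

Open-circuit: V = 9.34 × 3300/(680 + 3300) = 7.74 V.
With the load, R₂ becomes R₂‖R_L = 2351 Ω, so V = 9.34 × 2351/3031 = 7.24 V.

Unloaded: 7.74 V; loaded: 7.24 V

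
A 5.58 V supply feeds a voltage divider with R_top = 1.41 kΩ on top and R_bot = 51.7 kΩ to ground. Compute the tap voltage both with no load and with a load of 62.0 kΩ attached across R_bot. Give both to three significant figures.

Open-circuit: V = 5.58 × 51.7/(1.41 + 51.7) = 5.43 V.
With the load, R_bot becomes R_bot‖R_L = 28.19 kΩ, so V = 5.58 × 28.19/29.60 = 5.31 V.

Unloaded: 5.43 V; loaded: 5.31 V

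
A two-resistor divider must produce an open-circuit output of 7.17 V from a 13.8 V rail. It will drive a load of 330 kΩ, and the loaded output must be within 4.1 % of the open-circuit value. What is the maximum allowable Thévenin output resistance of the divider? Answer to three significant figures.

Loading drop = R_th/(R_th + R_L) ≤ 0.0410, so R_th ≤ R_L · ε/(1−ε) = 330 kΩ × 0.0410/0.9590 = 14.1 kΩ.
(Any R1, R2 with R2/(R1+R2) = 0.520 and R1‖R2 ≤ 14.1 kΩ will meet the spec.)

R_th ≤ 14.1 kΩ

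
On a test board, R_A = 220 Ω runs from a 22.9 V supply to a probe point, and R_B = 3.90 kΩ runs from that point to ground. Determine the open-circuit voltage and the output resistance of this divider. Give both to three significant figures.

V_th = 21.7 V, R_th = 208 Ω

V_th is the open-circuit tap voltage: 22.9 × 3900/(220 + 3900) = 21.7 V.
With the supply zeroed, R_A and R_B appear in parallel from the tap: R_th = R_A‖R_B = (220 × 3900)/4120 = 208 Ω.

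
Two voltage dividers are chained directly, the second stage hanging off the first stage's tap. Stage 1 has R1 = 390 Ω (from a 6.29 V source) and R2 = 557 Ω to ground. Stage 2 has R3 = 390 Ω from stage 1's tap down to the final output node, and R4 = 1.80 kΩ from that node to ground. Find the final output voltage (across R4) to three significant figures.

V_out ≈ 2.75 V

Stage 2 presents R3+R4 = 2190 Ω as a load on stage 1's tap.
Stage 1's lower leg becomes R2‖(R3+R4) = 444.1 Ω, so V_mid = 6.29 × 444.1/834.1 = 3.349 V.
Stage 2 is itself unloaded: V_out = V_mid × R4/(R3+R4) = 3.349 × 1800/2190 = 2.75 V.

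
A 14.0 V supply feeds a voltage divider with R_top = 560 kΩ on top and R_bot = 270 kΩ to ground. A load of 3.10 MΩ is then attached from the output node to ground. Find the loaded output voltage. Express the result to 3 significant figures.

The load sits in parallel with R_bot: R_bot‖R_L = (270 × 3100) / (270 + 3100) = 248.4 kΩ.
V_out = 14.0 × 248.4 / (560 + 248.4) = 14.0 × 248.4/808.4 = 4.30 V.

V_out ≈ 4.30 V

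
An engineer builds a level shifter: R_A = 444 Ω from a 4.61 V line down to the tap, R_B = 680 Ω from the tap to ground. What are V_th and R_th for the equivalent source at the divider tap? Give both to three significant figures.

V_th is the open-circuit tap voltage: 4.61 × 680/(444 + 680) = 2.79 V.
With the supply zeroed, R_A and R_B appear in parallel from the tap: R_th = R_A‖R_B = (444 × 680)/1124 = 269 Ω.

V_th = 2.79 V, R_th = 269 Ω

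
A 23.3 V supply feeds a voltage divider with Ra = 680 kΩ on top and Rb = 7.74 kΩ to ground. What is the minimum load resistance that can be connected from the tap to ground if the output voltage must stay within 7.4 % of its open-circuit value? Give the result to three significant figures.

R_L(min) ≈ 95.8 kΩ

Output resistance R_th = Ra‖Rb = (680 × 7.74)/687.7 = 7.653 kΩ.
The fractional drop is R_th/(R_th + R_L); requiring this ≤ 0.0740 gives R_L ≥ R_th(1/0.0740 − 1) = 7.653 × 12.51 = 95.8 kΩ.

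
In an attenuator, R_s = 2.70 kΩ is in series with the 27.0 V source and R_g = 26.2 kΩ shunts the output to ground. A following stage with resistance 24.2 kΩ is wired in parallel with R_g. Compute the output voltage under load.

V_out ≈ 22.2 V

The load sits in parallel with R_g: R_g‖R_L = (26.2 × 24.2) / (26.2 + 24.2) = 12.58 kΩ.
V_out = 27.0 × 12.58 / (2.70 + 12.58) = 27.0 × 12.58/15.28 = 22.2 V.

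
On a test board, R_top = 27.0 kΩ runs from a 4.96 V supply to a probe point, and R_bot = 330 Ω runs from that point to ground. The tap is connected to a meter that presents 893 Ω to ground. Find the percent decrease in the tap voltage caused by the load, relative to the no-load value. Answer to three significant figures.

26.7 %

Unloaded V = 4.96 × 330/27330 = 0.05989 V.
Loaded: R_bot‖R_L = 241.0 Ω, giving V = 4.96 × 241.0/27240 = 0.04387 V.
Drop = (0.05989 − 0.04387) / 0.05989 = 26.7 %.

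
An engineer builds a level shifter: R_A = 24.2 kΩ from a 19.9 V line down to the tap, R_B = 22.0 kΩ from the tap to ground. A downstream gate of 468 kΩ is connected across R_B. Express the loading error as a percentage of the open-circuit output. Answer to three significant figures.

The divider's output (Thévenin) resistance is R_A‖R_B = 11.52 kΩ.
Fractional drop under load = R_th/(R_th + R_L) = 11.52 / (11.52 + 468) = 0.02403.
So the output falls by 2.40 %.

2.40 %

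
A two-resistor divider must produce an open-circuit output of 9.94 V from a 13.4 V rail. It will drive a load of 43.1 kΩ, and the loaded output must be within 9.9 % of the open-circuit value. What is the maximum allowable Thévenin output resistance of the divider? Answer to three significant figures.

R_th ≤ 4.74 kΩ

Loading drop = R_th/(R_th + R_L) ≤ 0.0990, so R_th ≤ R_L · ε/(1−ε) = 43.1 kΩ × 0.0990/0.9010 = 4.74 kΩ.
(Any R1, R2 with R2/(R1+R2) = 0.742 and R1‖R2 ≤ 4.74 kΩ will meet the spec.)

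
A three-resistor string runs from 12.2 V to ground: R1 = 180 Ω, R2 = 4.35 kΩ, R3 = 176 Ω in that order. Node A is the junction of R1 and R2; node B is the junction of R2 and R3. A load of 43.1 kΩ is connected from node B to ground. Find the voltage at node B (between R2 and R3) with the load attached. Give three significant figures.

At node B, R3 is in parallel with the load: R3‖R_L = 175.3 Ω.
Below node A the resistance is R2 + (R3‖R_L) = 4525 Ω, so V_A = 12.2 × 4525/4705 = 11.73 V.
Then V_B = V_A × (R3‖R_L)/(R2 + R3‖R_L) = 11.73 × 175.3/4525 = 0.454 V.

V ≈ 0.454 V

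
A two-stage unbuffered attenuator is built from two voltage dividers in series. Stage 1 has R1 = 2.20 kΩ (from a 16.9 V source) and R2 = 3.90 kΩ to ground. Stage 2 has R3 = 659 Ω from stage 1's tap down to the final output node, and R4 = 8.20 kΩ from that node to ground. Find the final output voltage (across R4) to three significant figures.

Stage 2 presents R3+R4 = 8859 Ω as a load on stage 1's tap.
Stage 1's lower leg becomes R2‖(R3+R4) = 2708 Ω, so V_mid = 16.9 × 2708/4908 = 9.324 V.
Stage 2 is itself unloaded: V_out = V_mid × R4/(R3+R4) = 9.324 × 8200/8859 = 8.63 V.

V_out ≈ 8.63 V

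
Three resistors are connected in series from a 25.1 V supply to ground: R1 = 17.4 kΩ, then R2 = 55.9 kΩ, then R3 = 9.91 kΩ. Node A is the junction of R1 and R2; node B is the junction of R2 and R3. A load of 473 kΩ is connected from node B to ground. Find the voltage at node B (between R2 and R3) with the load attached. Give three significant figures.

At node B, R3 is in parallel with the load: R3‖R_L = 9.707 kΩ.
Below node A the resistance is R2 + (R3‖R_L) = 65.61 kΩ, so V_A = 25.1 × 65.61/83.01 = 19.84 V.
Then V_B = V_A × (R3‖R_L)/(R2 + R3‖R_L) = 19.84 × 9.707/65.61 = 2.94 V.

V ≈ 2.94 V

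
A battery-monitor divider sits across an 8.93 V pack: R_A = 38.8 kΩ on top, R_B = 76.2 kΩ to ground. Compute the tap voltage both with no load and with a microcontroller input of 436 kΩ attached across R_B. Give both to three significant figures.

Open-circuit: V = 8.93 × 76.2/(38.8 + 76.2) = 5.92 V.
With the load, R_B becomes R_B‖R_L = 64.86 kΩ, so V = 8.93 × 64.86/103.7 = 5.59 V.

Unloaded: 5.92 V; loaded: 5.59 V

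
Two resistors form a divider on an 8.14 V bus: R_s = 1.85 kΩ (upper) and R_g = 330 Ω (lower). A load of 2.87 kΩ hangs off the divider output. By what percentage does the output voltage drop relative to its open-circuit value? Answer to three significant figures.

The divider's output (Thévenin) resistance is R_s‖R_g = 280.0 Ω.
Fractional drop under load = R_th/(R_th + R_L) = 280.0 / (280.0 + 2870) = 0.08890.
So the output falls by 8.89 %.

8.89 %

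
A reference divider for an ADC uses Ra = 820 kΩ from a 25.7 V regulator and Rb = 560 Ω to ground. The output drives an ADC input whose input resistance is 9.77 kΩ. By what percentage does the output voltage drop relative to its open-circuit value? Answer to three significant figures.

The divider's output (Thévenin) resistance is Ra‖Rb = 559.6 Ω.
Fractional drop under load = R_th/(R_th + R_L) = 559.6 / (559.6 + 9770) = 0.05418.
So the output falls by 5.42 %.

5.42 %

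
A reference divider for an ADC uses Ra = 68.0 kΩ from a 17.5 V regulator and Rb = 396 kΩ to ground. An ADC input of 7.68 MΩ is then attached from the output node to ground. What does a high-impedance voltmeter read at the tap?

The load sits in parallel with Rb: Rb‖R_L = (396 × 7680) / (396 + 7680) = 376.6 kΩ.
V_out = 17.5 × 376.6 / (68.0 + 376.6) = 17.5 × 376.6/444.6 = 14.8 V.

V_out ≈ 14.8 V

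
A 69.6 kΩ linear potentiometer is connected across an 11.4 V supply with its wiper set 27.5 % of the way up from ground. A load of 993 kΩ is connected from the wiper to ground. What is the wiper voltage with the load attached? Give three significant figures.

The wiper splits the pot into (1−α)R = 50.46 kΩ above and αR = 19.14 kΩ below.
Lower section ‖ load = 18.78 kΩ.
V_wiper = 11.4 × 18.78/(50.46 + 18.78) = 3.09 V.

V ≈ 3.09 V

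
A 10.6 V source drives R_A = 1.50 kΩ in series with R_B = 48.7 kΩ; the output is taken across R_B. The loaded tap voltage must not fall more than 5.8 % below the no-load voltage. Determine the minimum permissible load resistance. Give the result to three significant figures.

Output resistance R_th = R_A‖R_B = (1.50 × 48.7)/50.20 = 1.455 kΩ.
The fractional drop is R_th/(R_th + R_L); requiring this ≤ 0.0580 gives R_L ≥ R_th(1/0.0580 − 1) = 1.455 × 16.24 = 23.6 kΩ.

R_L(min) ≈ 23.6 kΩ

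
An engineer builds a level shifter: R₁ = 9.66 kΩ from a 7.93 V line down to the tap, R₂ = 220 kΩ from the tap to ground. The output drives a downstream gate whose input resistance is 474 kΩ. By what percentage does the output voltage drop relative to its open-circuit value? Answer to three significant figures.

The divider's output (Thévenin) resistance is R₁‖R₂ = 9.254 kΩ.
Fractional drop under load = R_th/(R_th + R_L) = 9.254 / (9.254 + 474) = 0.01915.
So the output falls by 1.91 %.

1.91 %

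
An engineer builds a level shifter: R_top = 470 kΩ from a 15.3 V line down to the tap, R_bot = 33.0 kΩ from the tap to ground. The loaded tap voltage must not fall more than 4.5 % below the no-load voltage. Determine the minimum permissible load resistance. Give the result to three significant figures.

R_L(min) ≈ 654 kΩ

Output resistance R_th = R_top‖R_bot = (470 × 33.0)/503.0 = 30.83 kΩ.
The fractional drop is R_th/(R_th + R_L); requiring this ≤ 0.0450 gives R_L ≥ R_th(1/0.0450 − 1) = 30.83 × 21.22 = 654 kΩ.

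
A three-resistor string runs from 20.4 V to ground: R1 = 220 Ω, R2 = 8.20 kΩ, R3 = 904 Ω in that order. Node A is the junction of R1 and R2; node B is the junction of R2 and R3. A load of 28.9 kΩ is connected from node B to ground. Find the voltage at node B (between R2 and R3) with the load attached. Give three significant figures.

At node B, R3 is in parallel with the load: R3‖R_L = 876.6 Ω.
Below node A the resistance is R2 + (R3‖R_L) = 9077 Ω, so V_A = 20.4 × 9077/9297 = 19.92 V.
Then V_B = V_A × (R3‖R_L)/(R2 + R3‖R_L) = 19.92 × 876.6/9077 = 1.92 V.

V ≈ 1.92 V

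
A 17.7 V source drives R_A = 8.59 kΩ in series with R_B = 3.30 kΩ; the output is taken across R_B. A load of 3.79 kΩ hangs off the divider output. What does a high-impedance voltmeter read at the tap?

V_out ≈ 3.02 V

The load sits in parallel with R_B: R_B‖R_L = (3.30 × 3.79) / (3.30 + 3.79) = 1.764 kΩ.
V_out = 17.7 × 1.764 / (8.59 + 1.764) = 17.7 × 1.764/10.35 = 3.02 V.
(Unloaded it would have been 4.91 V.)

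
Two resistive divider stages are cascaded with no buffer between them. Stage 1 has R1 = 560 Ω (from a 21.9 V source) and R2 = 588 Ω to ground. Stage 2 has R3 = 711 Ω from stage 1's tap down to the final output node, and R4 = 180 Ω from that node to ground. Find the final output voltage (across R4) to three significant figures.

V_out ≈ 1.71 V

Stage 2 presents R3+R4 = 891.0 Ω as a load on stage 1's tap.
Stage 1's lower leg becomes R2‖(R3+R4) = 354.2 Ω, so V_mid = 21.9 × 354.2/914.2 = 8.485 V.
Stage 2 is itself unloaded: V_out = V_mid × R4/(R3+R4) = 8.485 × 180/891.0 = 1.71 V.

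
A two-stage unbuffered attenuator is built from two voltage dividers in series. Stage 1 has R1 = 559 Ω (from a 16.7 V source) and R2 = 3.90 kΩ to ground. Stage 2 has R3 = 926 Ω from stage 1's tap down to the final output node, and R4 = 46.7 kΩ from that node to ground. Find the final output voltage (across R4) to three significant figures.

Stage 2 presents R3+R4 = 47630 Ω as a load on stage 1's tap.
Stage 1's lower leg becomes R2‖(R3+R4) = 3605 Ω, so V_mid = 16.7 × 3605/4164 = 14.46 V.
Stage 2 is itself unloaded: V_out = V_mid × R4/(R3+R4) = 14.46 × 46700/47630 = 14.2 V.

V_out ≈ 14.2 V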